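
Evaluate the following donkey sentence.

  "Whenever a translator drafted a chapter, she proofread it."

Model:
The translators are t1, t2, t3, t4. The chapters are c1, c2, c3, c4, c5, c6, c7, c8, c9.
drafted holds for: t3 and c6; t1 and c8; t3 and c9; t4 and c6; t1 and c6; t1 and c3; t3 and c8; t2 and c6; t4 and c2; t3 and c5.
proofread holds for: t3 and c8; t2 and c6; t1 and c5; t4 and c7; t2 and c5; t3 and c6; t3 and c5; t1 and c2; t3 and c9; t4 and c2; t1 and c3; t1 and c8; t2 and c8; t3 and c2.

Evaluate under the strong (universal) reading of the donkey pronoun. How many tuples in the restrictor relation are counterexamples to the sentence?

2

"it" takes "a chapter" as antecedent — a donkey pronoun bound across the clause boundary.
Strong reading: for every (t,c) with drafted(t,c), proofread(t,c).
Restrictor pairs: (t1,c3) ✓  (t1,c6) ✗  (t1,c8) ✓  (t2,c6) ✓  (t3,c5) ✓  (t3,c6) ✓  (t3,c8) ✓  (t3,c9) ✓  (t4,c2) ✓  (t4,c6) ✗
Counterexamples (restrictor pairs failing the scope): 2.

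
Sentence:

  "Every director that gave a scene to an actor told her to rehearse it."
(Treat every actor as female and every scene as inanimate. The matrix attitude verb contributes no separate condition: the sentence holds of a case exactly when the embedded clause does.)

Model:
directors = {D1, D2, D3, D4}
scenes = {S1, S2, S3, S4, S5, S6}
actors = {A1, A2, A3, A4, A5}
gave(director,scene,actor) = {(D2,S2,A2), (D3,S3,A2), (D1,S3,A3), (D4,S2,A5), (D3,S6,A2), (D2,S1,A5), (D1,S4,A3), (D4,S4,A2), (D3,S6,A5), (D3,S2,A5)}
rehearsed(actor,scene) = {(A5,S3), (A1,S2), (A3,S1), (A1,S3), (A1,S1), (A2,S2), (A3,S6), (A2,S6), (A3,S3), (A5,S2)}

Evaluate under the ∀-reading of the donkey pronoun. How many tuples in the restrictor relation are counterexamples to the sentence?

"her" takes "an actor" as antecedent and "it" takes "a scene"; both are donkey pronouns co-varying with the restrictor.
Strong reading: for every (d,s,a) with gave(d,s,a), rehearsed(a,s).
Restrictor triples: (D1,S3,A3)→rehearsed(A3,S3) ✓  (D1,S4,A3)→rehearsed(A3,S4) ✗  (D2,S1,A5)→rehearsed(A5,S1) ✗  (D2,S2,A2)→rehearsed(A2,S2) ✓  (D3,S2,A5)→rehearsed(A5,S2) ✓  (D3,S3,A2)→rehearsed(A2,S3) ✗  (D3,S6,A2)→rehearsed(A2,S6) ✓  (D3,S6,A5)→rehearsed(A5,S6) ✗  (D4,S2,A5)→rehearsed(A5,S2) ✓  (D4,S4,A2)→rehearsed(A2,S4) ✗
Counterexamples (restrictor triples failing the scope): 5.

5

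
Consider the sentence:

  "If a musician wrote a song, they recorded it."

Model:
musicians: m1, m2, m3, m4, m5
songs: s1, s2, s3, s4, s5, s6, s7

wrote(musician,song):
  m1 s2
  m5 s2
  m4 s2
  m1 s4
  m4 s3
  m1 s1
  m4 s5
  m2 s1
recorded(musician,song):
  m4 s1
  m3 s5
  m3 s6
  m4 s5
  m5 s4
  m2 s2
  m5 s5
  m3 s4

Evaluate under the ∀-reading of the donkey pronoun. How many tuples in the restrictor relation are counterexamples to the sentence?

7

"it" takes "a song" as antecedent — a donkey pronoun bound across the clause boundary.
Strong reading: for every (m,s) with wrote(m,s), recorded(m,s).
Restrictor pairs: (m1,s1) ✗  (m1,s2) ✗  (m1,s4) ✗  (m2,s1) ✗  (m4,s2) ✗  (m4,s3) ✗  (m4,s5) ✓  (m5,s2) ✗
Counterexamples (restrictor pairs failing the scope): 7.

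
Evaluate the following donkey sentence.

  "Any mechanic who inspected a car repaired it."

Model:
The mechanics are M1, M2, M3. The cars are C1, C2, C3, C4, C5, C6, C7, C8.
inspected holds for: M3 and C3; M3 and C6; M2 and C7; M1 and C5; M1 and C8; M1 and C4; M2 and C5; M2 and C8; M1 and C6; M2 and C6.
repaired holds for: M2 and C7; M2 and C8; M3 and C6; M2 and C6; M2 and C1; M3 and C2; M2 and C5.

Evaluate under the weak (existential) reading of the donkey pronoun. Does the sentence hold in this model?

False

"it" takes "a car" as antecedent — a donkey pronoun bound across the clause boundary.
Weak reading: every mechanic m with some inspected-car has at least one inspected-car c such that repaired(m,c).
Per mechanic: M1:✗  M2:✓  M3:✓
M1 has no witness among its inspected-cars.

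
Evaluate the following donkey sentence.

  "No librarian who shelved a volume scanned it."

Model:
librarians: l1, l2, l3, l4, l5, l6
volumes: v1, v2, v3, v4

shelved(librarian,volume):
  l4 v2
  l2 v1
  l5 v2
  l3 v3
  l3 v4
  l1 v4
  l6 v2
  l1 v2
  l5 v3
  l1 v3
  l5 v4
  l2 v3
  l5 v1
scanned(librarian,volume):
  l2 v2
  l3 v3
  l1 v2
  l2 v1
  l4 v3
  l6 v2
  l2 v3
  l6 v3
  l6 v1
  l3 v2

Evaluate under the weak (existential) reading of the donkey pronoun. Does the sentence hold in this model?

"it" takes "a volume" as antecedent — a donkey pronoun bound across the clause boundary.
Truth condition: for no (l,v) with shelved(l,v) does scanned(l,v) hold.
Restrictor pairs — does the scope hold? (l1,v2):holds  (l1,v3):fails  (l1,v4):fails  (l2,v1):holds  (l2,v3):holds  (l3,v3):holds  (l3,v4):fails  (l4,v2):fails  (l5,v1):fails  (l5,v2):fails  (l5,v3):fails  (l5,v4):fails  (l6,v2):holds
Scope holds for 5 pair(s), so the sentence is false.

False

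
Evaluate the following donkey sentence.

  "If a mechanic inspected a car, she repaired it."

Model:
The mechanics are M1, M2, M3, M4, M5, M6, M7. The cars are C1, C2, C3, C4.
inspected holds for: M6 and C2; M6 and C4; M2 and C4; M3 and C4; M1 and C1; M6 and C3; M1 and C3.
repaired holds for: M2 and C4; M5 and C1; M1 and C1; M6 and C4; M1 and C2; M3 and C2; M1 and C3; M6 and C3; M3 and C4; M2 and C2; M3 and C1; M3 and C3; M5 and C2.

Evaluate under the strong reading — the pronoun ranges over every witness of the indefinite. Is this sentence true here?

"it" takes "a car" as antecedent — a donkey pronoun bound across the clause boundary.
Strong reading: for every (m,c) with inspected(m,c), repaired(m,c).
Restrictor pairs: (M1,C1) ✓  (M1,C3) ✓  (M2,C4) ✓  (M3,C4) ✓  (M6,C2) ✗  (M6,C3) ✓  (M6,C4) ✓
Counterexample: (M6,C2) is in inspected but fails the scope.

False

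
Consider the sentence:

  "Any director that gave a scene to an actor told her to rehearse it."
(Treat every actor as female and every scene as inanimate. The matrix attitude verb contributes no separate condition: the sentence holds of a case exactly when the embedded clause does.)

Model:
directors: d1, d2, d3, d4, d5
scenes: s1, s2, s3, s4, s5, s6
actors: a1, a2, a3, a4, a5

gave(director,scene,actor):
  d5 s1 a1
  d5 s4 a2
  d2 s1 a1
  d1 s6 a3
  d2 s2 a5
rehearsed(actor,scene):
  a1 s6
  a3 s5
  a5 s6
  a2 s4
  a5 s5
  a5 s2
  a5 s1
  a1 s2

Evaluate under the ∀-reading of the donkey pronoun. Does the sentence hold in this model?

"her" takes "an actor" as antecedent and "it" takes "a scene"; both are donkey pronouns co-varying with the restrictor.
Strong reading: for every (d,s,a) with gave(d,s,a), rehearsed(a,s).
Restrictor triples: (d1,s6,a3)→rehearsed(a3,s6) ✗  (d2,s1,a1)→rehearsed(a1,s1) ✗  (d2,s2,a5)→rehearsed(a5,s2) ✓  (d5,s1,a1)→rehearsed(a1,s1) ✗  (d5,s4,a2)→rehearsed(a2,s4) ✓
Counterexample: (d1,s6,a3) — rehearsed(a3,s6) does not hold.

False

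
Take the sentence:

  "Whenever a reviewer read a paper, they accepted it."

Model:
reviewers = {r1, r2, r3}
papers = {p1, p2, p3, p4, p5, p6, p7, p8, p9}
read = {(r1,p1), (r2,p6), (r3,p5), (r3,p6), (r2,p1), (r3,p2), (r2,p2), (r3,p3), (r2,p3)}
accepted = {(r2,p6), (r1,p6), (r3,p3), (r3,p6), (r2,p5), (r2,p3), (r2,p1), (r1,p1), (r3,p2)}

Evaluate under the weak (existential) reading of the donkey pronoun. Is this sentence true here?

"it" takes "a paper" as antecedent — a donkey pronoun bound across the clause boundary.
Weak reading: every reviewer r with some read-paper has at least one read-paper p such that accepted(r,p).
Per reviewer: r1:✓  r2:✓  r3:✓
Every reviewer in the restrictor has a witness.

True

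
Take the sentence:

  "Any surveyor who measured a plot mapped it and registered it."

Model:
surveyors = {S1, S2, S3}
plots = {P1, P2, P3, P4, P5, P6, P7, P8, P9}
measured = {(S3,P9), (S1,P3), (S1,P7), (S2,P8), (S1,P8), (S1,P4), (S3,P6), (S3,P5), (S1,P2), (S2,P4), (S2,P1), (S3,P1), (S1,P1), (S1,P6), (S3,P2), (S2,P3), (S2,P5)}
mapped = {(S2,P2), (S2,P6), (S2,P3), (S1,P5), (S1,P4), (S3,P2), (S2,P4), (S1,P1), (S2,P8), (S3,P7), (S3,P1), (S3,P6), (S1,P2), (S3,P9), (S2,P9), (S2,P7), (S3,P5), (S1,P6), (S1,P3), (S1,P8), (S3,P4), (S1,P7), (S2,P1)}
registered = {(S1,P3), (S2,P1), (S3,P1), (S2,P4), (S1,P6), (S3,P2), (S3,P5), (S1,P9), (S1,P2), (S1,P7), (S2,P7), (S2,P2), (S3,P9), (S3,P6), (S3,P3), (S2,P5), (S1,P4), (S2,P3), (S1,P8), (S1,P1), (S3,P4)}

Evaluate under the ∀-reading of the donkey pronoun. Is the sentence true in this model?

False

"it" takes "a plot" as antecedent — a donkey pronoun bound across the clause boundary.
Strong reading: for every (s,p) with measured(s,p), mapped(s,p) ∧ registered(s,p).
Restrictor pairs: (S1,P1) ✓  (S1,P2) ✓  (S1,P3) ✓  (S1,P4) ✓  (S1,P6) ✓  (S1,P7) ✓  (S1,P8) ✓  (S2,P1) ✓  (S2,P3) ✓  (S2,P4) ✓  (S2,P5) ✗  (S2,P8) ✗  (S3,P1) ✓  (S3,P2) ✓  (S3,P5) ✓  (S3,P6) ✓  (S3,P9) ✓
Counterexample: (S2,P5) is in measured but fails the scope.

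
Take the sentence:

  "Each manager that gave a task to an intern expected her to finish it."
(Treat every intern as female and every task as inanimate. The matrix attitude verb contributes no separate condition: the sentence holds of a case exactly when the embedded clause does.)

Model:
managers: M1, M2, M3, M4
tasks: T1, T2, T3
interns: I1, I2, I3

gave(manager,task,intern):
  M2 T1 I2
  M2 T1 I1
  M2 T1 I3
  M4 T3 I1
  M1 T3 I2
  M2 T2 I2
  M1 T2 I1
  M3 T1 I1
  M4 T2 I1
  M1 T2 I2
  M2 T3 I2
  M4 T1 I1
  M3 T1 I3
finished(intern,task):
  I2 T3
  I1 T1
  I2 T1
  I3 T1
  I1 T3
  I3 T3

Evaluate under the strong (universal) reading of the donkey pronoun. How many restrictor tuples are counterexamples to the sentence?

4

"her" takes "an intern" as antecedent and "it" takes "a task"; both are donkey pronouns co-varying with the restrictor.
Strong reading: for every (m,t,i) with gave(m,t,i), finished(i,t).
Restrictor triples: (M1,T2,I1)→finished(I1,T2) ✗  (M1,T2,I2)→finished(I2,T2) ✗  (M1,T3,I2)→finished(I2,T3) ✓  (M2,T1,I1)→finished(I1,T1) ✓  (M2,T1,I2)→finished(I2,T1) ✓  (M2,T1,I3)→finished(I3,T1) ✓  (M2,T2,I2)→finished(I2,T2) ✗  (M2,T3,I2)→finished(I2,T3) ✓  (M3,T1,I1)→finished(I1,T1) ✓  (M3,T1,I3)→finished(I3,T1) ✓  (M4,T1,I1)→finished(I1,T1) ✓  (M4,T2,I1)→finished(I1,T2) ✗  (M4,T3,I1)→finished(I1,T3) ✓
Counterexamples (restrictor triples failing the scope): 4.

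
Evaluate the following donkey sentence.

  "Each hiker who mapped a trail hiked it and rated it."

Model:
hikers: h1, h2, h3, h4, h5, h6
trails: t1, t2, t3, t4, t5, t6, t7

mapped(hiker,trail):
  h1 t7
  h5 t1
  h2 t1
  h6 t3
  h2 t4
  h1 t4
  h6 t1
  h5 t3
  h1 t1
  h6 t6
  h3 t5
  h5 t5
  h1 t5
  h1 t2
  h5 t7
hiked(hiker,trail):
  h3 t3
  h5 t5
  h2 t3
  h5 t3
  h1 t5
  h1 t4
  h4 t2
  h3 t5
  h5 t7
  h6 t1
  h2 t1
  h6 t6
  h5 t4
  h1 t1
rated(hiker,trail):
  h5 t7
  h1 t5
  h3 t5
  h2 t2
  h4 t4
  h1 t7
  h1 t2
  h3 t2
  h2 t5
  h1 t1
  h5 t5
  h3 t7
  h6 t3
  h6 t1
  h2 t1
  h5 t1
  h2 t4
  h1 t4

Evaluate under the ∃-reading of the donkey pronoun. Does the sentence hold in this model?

True

"it" takes "a trail" as antecedent — a donkey pronoun bound across the clause boundary.
Weak reading: every hiker h with some mapped-trail has at least one mapped-trail t such that hiked(h,t) ∧ rated(h,t).
Per hiker: h1:✓  h2:✓  h3:✓  h5:✓  h6:✓
Every hiker in the restrictor has a witness.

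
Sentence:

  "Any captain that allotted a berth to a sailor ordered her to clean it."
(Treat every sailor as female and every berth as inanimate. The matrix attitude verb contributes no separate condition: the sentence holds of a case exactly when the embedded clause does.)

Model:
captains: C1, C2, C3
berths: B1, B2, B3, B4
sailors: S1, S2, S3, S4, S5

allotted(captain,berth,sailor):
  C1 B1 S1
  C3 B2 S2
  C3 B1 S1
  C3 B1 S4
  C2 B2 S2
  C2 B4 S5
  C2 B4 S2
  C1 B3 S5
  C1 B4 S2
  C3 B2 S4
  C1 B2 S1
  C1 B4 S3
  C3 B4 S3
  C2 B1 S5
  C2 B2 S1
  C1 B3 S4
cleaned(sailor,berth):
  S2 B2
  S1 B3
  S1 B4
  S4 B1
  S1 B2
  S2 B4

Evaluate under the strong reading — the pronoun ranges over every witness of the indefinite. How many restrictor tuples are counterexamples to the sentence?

"her" takes "a sailor" as antecedent and "it" takes "a berth"; both are donkey pronouns co-varying with the restrictor.
Strong reading: for every (c,b,s) with allotted(c,b,s), cleaned(s,b).
Restrictor triples: (C1,B1,S1)→cleaned(S1,B1) ✗  (C1,B2,S1)→cleaned(S1,B2) ✓  (C1,B3,S4)→cleaned(S4,B3) ✗  (C1,B3,S5)→cleaned(S5,B3) ✗  (C1,B4,S2)→cleaned(S2,B4) ✓  (C1,B4,S3)→cleaned(S3,B4) ✗  (C2,B1,S5)→cleaned(S5,B1) ✗  (C2,B2,S1)→cleaned(S1,B2) ✓  (C2,B2,S2)→cleaned(S2,B2) ✓  (C2,B4,S2)→cleaned(S2,B4) ✓  (C2,B4,S5)→cleaned(S5,B4) ✗  (C3,B1,S1)→cleaned(S1,B1) ✗  (C3,B1,S4)→cleaned(S4,B1) ✓  (C3,B2,S2)→cleaned(S2,B2) ✓  (C3,B2,S4)→cleaned(S4,B2) ✗  (C3,B4,S3)→cleaned(S3,B4) ✗
Counterexamples (restrictor triples failing the scope): 9.

9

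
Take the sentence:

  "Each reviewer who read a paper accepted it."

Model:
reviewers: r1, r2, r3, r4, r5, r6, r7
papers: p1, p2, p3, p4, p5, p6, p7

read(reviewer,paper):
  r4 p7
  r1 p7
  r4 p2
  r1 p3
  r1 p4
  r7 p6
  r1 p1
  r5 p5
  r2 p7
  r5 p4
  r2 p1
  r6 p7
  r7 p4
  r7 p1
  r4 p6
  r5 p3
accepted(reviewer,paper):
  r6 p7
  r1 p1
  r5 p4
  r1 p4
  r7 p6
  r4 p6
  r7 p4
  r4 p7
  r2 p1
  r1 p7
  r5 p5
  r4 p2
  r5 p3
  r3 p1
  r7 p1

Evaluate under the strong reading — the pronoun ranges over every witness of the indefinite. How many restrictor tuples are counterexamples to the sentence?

"it" takes "a paper" as antecedent — a donkey pronoun bound across the clause boundary.
Strong reading: for every (r,p) with read(r,p), accepted(r,p).
Restrictor pairs: (r1,p1) ✓  (r1,p3) ✗  (r1,p4) ✓  (r1,p7) ✓  (r2,p1) ✓  (r2,p7) ✗  (r4,p2) ✓  (r4,p6) ✓  (r4,p7) ✓  (r5,p3) ✓  (r5,p4) ✓  (r5,p5) ✓  (r6,p7) ✓  (r7,p1) ✓  (r7,p4) ✓  (r7,p6) ✓
Counterexamples (restrictor pairs failing the scope): 2.

2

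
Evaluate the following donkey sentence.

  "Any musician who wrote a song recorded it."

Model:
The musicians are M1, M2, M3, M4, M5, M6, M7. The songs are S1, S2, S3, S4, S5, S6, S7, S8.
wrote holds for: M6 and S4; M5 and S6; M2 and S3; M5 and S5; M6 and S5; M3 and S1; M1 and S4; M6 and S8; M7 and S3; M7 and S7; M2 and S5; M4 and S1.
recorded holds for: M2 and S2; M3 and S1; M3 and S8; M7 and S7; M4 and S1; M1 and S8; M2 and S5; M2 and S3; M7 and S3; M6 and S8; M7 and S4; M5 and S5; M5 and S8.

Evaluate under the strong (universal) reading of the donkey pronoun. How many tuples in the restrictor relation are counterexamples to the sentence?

"it" takes "a song" as antecedent — a donkey pronoun bound across the clause boundary.
Strong reading: for every (m,s) with wrote(m,s), recorded(m,s).
Restrictor pairs: (M1,S4) ✗  (M2,S3) ✓  (M2,S5) ✓  (M3,S1) ✓  (M4,S1) ✓  (M5,S5) ✓  (M5,S6) ✗  (M6,S4) ✗  (M6,S5) ✗  (M6,S8) ✓  (M7,S3) ✓  (M7,S7) ✓
Counterexamples (restrictor pairs failing the scope): 4.

4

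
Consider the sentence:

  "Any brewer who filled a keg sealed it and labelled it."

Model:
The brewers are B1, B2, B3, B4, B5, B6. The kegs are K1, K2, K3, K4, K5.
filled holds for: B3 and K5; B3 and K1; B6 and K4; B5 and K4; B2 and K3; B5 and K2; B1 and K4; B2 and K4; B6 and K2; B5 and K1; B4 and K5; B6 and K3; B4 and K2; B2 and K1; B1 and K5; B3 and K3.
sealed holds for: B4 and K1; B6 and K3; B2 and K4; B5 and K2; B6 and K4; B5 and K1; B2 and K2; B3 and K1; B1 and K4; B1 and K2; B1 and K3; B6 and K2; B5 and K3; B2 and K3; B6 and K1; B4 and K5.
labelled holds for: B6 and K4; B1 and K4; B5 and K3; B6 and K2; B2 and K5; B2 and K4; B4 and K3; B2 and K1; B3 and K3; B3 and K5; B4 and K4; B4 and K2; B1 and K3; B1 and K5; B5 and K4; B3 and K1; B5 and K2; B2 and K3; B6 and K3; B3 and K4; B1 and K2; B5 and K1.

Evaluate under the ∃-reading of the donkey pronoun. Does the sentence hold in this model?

False

"it" takes "a keg" as antecedent — a donkey pronoun bound across the clause boundary.
Weak reading: every brewer b with some filled-keg has at least one filled-keg k such that sealed(b,k) ∧ labelled(b,k).
Per brewer: B1:✓  B2:✓  B3:✓  B4:✗  B5:✓  B6:✓
B4 has no witness among its filled-kegs.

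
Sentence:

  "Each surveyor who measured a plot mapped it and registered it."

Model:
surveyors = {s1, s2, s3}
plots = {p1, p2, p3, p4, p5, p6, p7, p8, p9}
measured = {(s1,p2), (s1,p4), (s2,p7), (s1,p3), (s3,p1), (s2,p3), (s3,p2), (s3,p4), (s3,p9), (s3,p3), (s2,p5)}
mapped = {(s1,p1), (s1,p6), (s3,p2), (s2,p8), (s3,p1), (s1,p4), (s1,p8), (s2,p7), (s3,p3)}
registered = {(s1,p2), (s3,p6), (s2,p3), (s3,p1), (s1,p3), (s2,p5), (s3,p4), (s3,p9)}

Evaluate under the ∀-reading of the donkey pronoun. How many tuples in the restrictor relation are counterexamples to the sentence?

"it" takes "a plot" as antecedent — a donkey pronoun bound across the clause boundary.
Strong reading: for every (s,p) with measured(s,p), mapped(s,p) ∧ registered(s,p).
Restrictor pairs: (s1,p2) ✗  (s1,p3) ✗  (s1,p4) ✗  (s2,p3) ✗  (s2,p5) ✗  (s2,p7) ✗  (s3,p1) ✓  (s3,p2) ✗  (s3,p3) ✗  (s3,p4) ✗  (s3,p9) ✗
Counterexamples (restrictor pairs failing the scope): 10.

10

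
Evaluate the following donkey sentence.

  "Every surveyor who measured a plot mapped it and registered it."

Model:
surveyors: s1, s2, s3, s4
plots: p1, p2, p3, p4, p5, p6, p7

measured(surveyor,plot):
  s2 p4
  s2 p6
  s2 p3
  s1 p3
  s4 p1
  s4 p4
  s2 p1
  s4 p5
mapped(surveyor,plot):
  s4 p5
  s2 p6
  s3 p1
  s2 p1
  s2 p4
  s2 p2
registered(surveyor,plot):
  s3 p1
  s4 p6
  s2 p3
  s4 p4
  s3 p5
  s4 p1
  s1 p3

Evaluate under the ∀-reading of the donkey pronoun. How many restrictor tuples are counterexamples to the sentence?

"it" takes "a plot" as antecedent — a donkey pronoun bound across the clause boundary.
Strong reading: for every (s,p) with measured(s,p), mapped(s,p) ∧ registered(s,p).
Restrictor pairs: (s1,p3) ✗  (s2,p1) ✗  (s2,p3) ✗  (s2,p4) ✗  (s2,p6) ✗  (s4,p1) ✗  (s4,p4) ✗  (s4,p5) ✗
Counterexamples (restrictor pairs failing the scope): 8.

8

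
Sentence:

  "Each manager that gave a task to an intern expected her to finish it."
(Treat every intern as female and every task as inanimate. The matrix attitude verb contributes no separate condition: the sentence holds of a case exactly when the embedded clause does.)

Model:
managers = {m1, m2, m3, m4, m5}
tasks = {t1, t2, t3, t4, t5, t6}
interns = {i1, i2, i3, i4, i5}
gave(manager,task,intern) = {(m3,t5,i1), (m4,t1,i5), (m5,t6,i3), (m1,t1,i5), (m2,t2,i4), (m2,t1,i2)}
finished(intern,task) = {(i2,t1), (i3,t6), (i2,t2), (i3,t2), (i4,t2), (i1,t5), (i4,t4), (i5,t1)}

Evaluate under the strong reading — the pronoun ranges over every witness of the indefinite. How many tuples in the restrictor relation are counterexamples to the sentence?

"her" takes "an intern" as antecedent and "it" takes "a task"; both are donkey pronouns co-varying with the restrictor.
Strong reading: for every (m,t,i) with gave(m,t,i), finished(i,t).
Restrictor triples: (m1,t1,i5)→finished(i5,t1) ✓  (m2,t1,i2)→finished(i2,t1) ✓  (m2,t2,i4)→finished(i4,t2) ✓  (m3,t5,i1)→finished(i1,t5) ✓  (m4,t1,i5)→finished(i5,t1) ✓  (m5,t6,i3)→finished(i3,t6) ✓
Counterexamples (restrictor triples failing the scope): 0.

0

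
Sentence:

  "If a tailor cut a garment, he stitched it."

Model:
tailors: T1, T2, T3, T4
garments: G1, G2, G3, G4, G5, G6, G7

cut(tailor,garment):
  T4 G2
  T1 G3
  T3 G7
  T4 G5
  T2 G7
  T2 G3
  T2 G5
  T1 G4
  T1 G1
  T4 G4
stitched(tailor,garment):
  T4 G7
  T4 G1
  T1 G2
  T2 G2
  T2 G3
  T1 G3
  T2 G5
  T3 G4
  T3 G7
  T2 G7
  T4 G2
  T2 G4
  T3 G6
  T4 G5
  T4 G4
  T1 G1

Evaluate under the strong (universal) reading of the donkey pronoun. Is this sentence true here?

"it" takes "a garment" as antecedent — a donkey pronoun bound across the clause boundary.
Strong reading: for every (t,g) with cut(t,g), stitched(t,g).
Restrictor pairs: (T1,G1) ✓  (T1,G3) ✓  (T1,G4) ✗  (T2,G3) ✓  (T2,G5) ✓  (T2,G7) ✓  (T3,G7) ✓  (T4,G2) ✓  (T4,G4) ✓  (T4,G5) ✓
Counterexample: (T1,G4) is in cut but fails the scope.

False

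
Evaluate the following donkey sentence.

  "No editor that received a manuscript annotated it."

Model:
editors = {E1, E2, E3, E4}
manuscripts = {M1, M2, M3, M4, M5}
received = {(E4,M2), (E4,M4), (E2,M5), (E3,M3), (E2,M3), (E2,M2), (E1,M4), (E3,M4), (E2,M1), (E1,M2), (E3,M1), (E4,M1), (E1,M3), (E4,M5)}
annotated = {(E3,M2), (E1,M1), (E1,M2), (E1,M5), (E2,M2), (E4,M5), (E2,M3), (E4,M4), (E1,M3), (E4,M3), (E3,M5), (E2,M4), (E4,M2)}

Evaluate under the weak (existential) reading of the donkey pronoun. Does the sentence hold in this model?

"it" takes "a manuscript" as antecedent — a donkey pronoun bound across the clause boundary.
Truth condition: for no (e,m) with received(e,m) does annotated(e,m) hold.
Restrictor pairs — does the scope hold? (E1,M2):holds  (E1,M3):holds  (E1,M4):fails  (E2,M1):fails  (E2,M2):holds  (E2,M3):holds  (E2,M5):fails  (E3,M1):fails  (E3,M3):fails  (E3,M4):fails  (E4,M1):fails  (E4,M2):holds  (E4,M4):holds  (E4,M5):holds
Scope holds for 7 pair(s), so the sentence is false.

False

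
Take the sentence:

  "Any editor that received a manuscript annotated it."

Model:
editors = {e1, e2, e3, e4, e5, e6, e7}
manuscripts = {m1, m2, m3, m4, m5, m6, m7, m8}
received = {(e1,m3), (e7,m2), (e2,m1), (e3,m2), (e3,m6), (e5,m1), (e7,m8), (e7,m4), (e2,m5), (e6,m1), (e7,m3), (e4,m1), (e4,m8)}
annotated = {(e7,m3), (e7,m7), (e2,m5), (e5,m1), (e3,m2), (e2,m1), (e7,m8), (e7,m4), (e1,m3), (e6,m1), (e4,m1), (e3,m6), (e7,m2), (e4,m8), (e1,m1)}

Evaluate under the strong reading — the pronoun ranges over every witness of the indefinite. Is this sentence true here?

True

"it" takes "a manuscript" as antecedent — a donkey pronoun bound across the clause boundary.
Strong reading: for every (e,m) with received(e,m), annotated(e,m).
Restrictor pairs: (e1,m3) ✓  (e2,m1) ✓  (e2,m5) ✓  (e3,m2) ✓  (e3,m6) ✓  (e4,m1) ✓  (e4,m8) ✓  (e5,m1) ✓  (e6,m1) ✓  (e7,m2) ✓  (e7,m3) ✓  (e7,m4) ✓  (e7,m8) ✓
Every restrictor pair satisfies the scope.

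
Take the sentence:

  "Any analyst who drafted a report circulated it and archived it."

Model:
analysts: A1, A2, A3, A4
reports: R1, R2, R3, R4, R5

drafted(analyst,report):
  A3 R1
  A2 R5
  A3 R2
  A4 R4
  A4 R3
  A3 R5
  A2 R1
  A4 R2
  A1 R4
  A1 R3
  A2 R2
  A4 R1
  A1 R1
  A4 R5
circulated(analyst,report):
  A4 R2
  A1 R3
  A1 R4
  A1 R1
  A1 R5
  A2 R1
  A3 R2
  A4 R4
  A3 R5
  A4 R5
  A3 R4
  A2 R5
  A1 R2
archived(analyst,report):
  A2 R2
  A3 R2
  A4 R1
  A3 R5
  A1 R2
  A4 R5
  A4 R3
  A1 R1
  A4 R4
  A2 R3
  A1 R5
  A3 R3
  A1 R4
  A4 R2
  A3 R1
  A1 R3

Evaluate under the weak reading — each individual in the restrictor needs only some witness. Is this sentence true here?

"it" takes "a report" as antecedent — a donkey pronoun bound across the clause boundary.
Weak reading: every analyst a with some drafted-report has at least one drafted-report r such that circulated(a,r) ∧ archived(a,r).
Per analyst: A1:✓  A2:✗  A3:✓  A4:✓
A2 has no witness among its drafted-reports.

False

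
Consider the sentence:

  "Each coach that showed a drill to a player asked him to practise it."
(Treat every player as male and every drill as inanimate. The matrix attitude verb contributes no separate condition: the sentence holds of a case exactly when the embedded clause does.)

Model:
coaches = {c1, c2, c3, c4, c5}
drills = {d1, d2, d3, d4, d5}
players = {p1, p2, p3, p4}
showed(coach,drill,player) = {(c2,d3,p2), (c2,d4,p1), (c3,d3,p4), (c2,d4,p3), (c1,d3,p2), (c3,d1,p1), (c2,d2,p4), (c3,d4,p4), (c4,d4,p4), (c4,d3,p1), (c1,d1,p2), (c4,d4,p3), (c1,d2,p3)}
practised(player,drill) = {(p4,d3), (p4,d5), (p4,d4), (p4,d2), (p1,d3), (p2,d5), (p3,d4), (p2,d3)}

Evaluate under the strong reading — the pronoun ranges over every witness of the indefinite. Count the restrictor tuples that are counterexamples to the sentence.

4

"him" takes "a player" as antecedent and "it" takes "a drill"; both are donkey pronouns co-varying with the restrictor.
Strong reading: for every (c,d,p) with showed(c,d,p), practised(p,d).
Restrictor triples: (c1,d1,p2)→practised(p2,d1) ✗  (c1,d2,p3)→practised(p3,d2) ✗  (c1,d3,p2)→practised(p2,d3) ✓  (c2,d2,p4)→practised(p4,d2) ✓  (c2,d3,p2)→practised(p2,d3) ✓  (c2,d4,p1)→practised(p1,d4) ✗  (c2,d4,p3)→practised(p3,d4) ✓  (c3,d1,p1)→practised(p1,d1) ✗  (c3,d3,p4)→practised(p4,d3) ✓  (c3,d4,p4)→practised(p4,d4) ✓  (c4,d3,p1)→practised(p1,d3) ✓  (c4,d4,p3)→practised(p3,d4) ✓  (c4,d4,p4)→practised(p4,d4) ✓
Counterexamples (restrictor triples failing the scope): 4.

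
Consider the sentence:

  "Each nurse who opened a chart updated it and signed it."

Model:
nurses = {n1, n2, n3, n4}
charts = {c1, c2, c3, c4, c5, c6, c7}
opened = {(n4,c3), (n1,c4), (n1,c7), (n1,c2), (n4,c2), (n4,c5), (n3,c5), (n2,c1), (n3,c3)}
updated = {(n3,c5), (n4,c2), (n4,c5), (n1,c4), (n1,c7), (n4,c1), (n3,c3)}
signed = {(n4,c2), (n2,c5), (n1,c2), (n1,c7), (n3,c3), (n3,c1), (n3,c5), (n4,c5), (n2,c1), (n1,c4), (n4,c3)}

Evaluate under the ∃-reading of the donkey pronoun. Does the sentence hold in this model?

"it" takes "a chart" as antecedent — a donkey pronoun bound across the clause boundary.
Weak reading: every nurse n with some opened-chart has at least one opened-chart c such that updated(n,c) ∧ signed(n,c).
Per nurse: n1:✓  n2:✗  n3:✓  n4:✓
n2 has no witness among its opened-charts.

False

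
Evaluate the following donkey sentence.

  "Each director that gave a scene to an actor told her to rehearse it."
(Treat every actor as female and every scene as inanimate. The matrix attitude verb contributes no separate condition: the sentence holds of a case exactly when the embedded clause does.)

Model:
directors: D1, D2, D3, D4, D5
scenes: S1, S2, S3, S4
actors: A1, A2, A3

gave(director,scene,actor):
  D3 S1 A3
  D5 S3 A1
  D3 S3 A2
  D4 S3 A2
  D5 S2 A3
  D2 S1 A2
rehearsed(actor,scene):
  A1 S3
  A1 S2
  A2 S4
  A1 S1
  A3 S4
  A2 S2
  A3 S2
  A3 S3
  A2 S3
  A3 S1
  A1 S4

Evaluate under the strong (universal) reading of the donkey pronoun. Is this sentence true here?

"her" takes "an actor" as antecedent and "it" takes "a scene"; both are donkey pronouns co-varying with the restrictor.
Strong reading: for every (d,s,a) with gave(d,s,a), rehearsed(a,s).
Restrictor triples: (D2,S1,A2)→rehearsed(A2,S1) ✗  (D3,S1,A3)→rehearsed(A3,S1) ✓  (D3,S3,A2)→rehearsed(A2,S3) ✓  (D4,S3,A2)→rehearsed(A2,S3) ✓  (D5,S2,A3)→rehearsed(A3,S2) ✓  (D5,S3,A1)→rehearsed(A1,S3) ✓
Counterexample: (D2,S1,A2) — rehearsed(A2,S1) does not hold.

False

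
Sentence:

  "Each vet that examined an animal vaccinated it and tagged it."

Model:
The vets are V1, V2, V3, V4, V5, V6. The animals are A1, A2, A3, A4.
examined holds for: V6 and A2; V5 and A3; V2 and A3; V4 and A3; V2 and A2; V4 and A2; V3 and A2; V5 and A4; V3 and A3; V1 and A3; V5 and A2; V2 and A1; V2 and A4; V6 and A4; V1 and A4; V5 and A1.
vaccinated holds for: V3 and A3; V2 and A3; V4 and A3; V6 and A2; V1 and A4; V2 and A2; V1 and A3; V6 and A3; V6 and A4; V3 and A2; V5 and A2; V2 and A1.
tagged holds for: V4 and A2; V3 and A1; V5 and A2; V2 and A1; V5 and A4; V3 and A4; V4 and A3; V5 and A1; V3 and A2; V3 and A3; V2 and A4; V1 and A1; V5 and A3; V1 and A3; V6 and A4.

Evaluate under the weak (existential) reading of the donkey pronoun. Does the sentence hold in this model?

True

"it" takes "an animal" as antecedent — a donkey pronoun bound across the clause boundary.
Weak reading: every vet v with some examined-animal has at least one examined-animal a such that vaccinated(v,a) ∧ tagged(v,a).
Per vet: V1:✓  V2:✓  V3:✓  V4:✓  V5:✓  V6:✓
Every vet in the restrictor has a witness.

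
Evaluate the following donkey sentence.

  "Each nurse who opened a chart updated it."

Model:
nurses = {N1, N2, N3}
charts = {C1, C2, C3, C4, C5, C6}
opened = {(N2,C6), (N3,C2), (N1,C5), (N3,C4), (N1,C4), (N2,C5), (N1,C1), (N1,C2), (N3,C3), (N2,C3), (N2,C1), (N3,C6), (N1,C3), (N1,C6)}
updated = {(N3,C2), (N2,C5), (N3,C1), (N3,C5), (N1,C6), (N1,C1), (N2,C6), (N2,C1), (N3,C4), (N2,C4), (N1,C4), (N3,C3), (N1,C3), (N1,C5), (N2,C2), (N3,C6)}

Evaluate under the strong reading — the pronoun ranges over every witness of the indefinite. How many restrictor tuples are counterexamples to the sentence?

2

"it" takes "a chart" as antecedent — a donkey pronoun bound across the clause boundary.
Strong reading: for every (n,c) with opened(n,c), updated(n,c).
Restrictor pairs: (N1,C1) ✓  (N1,C2) ✗  (N1,C3) ✓  (N1,C4) ✓  (N1,C5) ✓  (N1,C6) ✓  (N2,C1) ✓  (N2,C3) ✗  (N2,C5) ✓  (N2,C6) ✓  (N3,C2) ✓  (N3,C3) ✓  (N3,C4) ✓  (N3,C6) ✓
Counterexamples (restrictor pairs failing the scope): 2.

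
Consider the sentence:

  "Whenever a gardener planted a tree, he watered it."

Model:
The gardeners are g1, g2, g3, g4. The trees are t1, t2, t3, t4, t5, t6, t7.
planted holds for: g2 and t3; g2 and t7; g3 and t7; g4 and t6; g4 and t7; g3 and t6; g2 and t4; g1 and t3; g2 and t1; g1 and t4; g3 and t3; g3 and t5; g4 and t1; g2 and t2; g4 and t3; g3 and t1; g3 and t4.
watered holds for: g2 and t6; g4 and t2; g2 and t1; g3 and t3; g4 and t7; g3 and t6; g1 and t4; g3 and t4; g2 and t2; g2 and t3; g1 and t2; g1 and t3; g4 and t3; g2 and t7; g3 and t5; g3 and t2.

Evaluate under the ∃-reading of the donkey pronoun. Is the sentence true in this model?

True

"it" takes "a tree" as antecedent — a donkey pronoun bound across the clause boundary.
Weak reading: every gardener g with some planted-tree has at least one planted-tree t such that watered(g,t).
Per gardener: g1:✓  g2:✓  g3:✓  g4:✓
Every gardener in the restrictor has a witness.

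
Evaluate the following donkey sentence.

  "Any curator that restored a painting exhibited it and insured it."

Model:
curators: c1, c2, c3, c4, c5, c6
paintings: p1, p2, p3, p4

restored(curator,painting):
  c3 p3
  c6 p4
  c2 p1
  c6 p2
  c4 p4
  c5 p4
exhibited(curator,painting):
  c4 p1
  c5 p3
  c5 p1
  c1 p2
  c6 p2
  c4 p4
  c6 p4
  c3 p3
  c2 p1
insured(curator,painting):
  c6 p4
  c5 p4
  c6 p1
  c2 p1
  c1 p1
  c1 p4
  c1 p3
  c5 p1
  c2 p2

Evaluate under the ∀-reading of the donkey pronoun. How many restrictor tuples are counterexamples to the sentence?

4

"it" takes "a painting" as antecedent — a donkey pronoun bound across the clause boundary.
Strong reading: for every (c,p) with restored(c,p), exhibited(c,p) ∧ insured(c,p).
Restrictor pairs: (c2,p1) ✓  (c3,p3) ✗  (c4,p4) ✗  (c5,p4) ✗  (c6,p2) ✗  (c6,p4) ✓
Counterexamples (restrictor pairs failing the scope): 4.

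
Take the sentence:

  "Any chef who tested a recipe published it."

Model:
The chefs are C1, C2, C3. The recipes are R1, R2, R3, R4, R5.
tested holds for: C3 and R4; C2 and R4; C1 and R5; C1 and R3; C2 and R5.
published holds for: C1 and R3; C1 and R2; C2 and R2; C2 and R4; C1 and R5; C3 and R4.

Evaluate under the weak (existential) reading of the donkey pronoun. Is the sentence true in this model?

"it" takes "a recipe" as antecedent — a donkey pronoun bound across the clause boundary.
Weak reading: every chef c with some tested-recipe has at least one tested-recipe r such that published(c,r).
Per chef: C1:✓  C2:✓  C3:✓
Every chef in the restrictor has a witness.

True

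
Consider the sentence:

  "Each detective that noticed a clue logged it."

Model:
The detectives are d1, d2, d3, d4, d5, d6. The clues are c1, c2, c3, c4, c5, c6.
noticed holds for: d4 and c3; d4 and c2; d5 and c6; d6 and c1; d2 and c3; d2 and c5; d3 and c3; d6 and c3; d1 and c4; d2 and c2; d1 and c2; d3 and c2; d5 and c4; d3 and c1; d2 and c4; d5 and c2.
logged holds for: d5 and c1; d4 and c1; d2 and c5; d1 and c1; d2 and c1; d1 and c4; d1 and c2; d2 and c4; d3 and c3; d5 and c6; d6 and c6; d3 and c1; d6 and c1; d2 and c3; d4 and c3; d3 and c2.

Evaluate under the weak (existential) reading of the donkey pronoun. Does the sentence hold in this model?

"it" takes "a clue" as antecedent — a donkey pronoun bound across the clause boundary.
Weak reading: every detective d with some noticed-clue has at least one noticed-clue c such that logged(d,c).
Per detective: d1:✓  d2:✓  d3:✓  d4:✓  d5:✓  d6:✓
Every detective in the restrictor has a witness.

True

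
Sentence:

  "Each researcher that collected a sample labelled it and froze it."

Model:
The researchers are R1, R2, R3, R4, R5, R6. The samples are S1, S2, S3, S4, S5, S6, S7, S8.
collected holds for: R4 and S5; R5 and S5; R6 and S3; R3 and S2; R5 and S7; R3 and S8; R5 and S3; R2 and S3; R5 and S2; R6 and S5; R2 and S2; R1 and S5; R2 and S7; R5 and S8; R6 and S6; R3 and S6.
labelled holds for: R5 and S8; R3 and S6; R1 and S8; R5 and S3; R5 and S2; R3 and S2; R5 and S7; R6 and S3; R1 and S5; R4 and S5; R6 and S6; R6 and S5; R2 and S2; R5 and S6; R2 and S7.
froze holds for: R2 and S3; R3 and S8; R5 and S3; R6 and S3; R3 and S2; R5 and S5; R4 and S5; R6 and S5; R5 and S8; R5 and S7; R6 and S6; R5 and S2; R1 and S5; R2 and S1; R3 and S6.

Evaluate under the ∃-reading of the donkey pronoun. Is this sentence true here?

"it" takes "a sample" as antecedent — a donkey pronoun bound across the clause boundary.
Weak reading: every researcher r with some collected-sample has at least one collected-sample s such that labelled(r,s) ∧ froze(r,s).
Per researcher: R1:✓  R2:✗  R3:✓  R4:✓  R5:✓  R6:✓
R2 has no witness among its collected-samples.

False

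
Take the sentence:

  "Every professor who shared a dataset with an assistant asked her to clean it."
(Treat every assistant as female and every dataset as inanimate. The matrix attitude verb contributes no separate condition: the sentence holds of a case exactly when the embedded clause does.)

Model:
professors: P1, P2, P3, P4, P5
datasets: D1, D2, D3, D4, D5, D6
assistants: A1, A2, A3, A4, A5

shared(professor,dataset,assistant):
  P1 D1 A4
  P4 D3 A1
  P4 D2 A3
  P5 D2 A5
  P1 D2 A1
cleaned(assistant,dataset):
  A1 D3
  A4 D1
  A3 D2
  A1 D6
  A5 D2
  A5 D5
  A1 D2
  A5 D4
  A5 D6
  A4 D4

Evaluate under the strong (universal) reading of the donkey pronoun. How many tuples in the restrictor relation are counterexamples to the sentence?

0

"her" takes "an assistant" as antecedent and "it" takes "a dataset"; both are donkey pronouns co-varying with the restrictor.
Strong reading: for every (p,d,a) with shared(p,d,a), cleaned(a,d).
Restrictor triples: (P1,D1,A4)→cleaned(A4,D1) ✓  (P1,D2,A1)→cleaned(A1,D2) ✓  (P4,D2,A3)→cleaned(A3,D2) ✓  (P4,D3,A1)→cleaned(A1,D3) ✓  (P5,D2,A5)→cleaned(A5,D2) ✓
Counterexamples (restrictor triples failing the scope): 0.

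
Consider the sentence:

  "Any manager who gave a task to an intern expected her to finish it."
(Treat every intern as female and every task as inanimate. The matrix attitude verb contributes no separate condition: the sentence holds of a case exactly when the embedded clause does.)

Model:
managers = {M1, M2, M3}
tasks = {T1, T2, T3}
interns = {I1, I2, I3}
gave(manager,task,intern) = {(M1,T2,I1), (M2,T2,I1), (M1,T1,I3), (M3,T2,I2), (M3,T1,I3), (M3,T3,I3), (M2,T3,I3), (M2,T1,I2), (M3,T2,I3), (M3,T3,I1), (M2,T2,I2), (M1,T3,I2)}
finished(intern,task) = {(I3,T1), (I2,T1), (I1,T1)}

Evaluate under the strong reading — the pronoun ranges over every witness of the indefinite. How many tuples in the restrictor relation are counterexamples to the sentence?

9

"her" takes "an intern" as antecedent and "it" takes "a task"; both are donkey pronouns co-varying with the restrictor.
Strong reading: for every (m,t,i) with gave(m,t,i), finished(i,t).
Restrictor triples: (M1,T1,I3)→finished(I3,T1) ✓  (M1,T2,I1)→finished(I1,T2) ✗  (M1,T3,I2)→finished(I2,T3) ✗  (M2,T1,I2)→finished(I2,T1) ✓  (M2,T2,I1)→finished(I1,T2) ✗  (M2,T2,I2)→finished(I2,T2) ✗  (M2,T3,I3)→finished(I3,T3) ✗  (M3,T1,I3)→finished(I3,T1) ✓  (M3,T2,I2)→finished(I2,T2) ✗  (M3,T2,I3)→finished(I3,T2) ✗  (M3,T3,I1)→finished(I1,T3) ✗  (M3,T3,I3)→finished(I3,T3) ✗
Counterexamples (restrictor triples failing the scope): 9.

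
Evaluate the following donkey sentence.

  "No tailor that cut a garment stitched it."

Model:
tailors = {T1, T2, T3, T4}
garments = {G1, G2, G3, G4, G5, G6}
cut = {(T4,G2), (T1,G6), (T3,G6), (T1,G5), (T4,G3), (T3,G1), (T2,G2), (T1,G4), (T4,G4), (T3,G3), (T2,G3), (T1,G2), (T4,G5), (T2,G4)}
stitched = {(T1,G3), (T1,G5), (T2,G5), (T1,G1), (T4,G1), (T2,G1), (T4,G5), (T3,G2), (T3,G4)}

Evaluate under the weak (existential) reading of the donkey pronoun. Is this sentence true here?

False

"it" takes "a garment" as antecedent — a donkey pronoun bound across the clause boundary.
Truth condition: for no (t,g) with cut(t,g) does stitched(t,g) hold.
Restrictor pairs — does the scope hold? (T1,G2):fails  (T1,G4):fails  (T1,G5):holds  (T1,G6):fails  (T2,G2):fails  (T2,G3):fails  (T2,G4):fails  (T3,G1):fails  (T3,G3):fails  (T3,G6):fails  (T4,G2):fails  (T4,G3):fails  (T4,G4):fails  (T4,G5):holds
Scope holds for 2 pair(s), so the sentence is false.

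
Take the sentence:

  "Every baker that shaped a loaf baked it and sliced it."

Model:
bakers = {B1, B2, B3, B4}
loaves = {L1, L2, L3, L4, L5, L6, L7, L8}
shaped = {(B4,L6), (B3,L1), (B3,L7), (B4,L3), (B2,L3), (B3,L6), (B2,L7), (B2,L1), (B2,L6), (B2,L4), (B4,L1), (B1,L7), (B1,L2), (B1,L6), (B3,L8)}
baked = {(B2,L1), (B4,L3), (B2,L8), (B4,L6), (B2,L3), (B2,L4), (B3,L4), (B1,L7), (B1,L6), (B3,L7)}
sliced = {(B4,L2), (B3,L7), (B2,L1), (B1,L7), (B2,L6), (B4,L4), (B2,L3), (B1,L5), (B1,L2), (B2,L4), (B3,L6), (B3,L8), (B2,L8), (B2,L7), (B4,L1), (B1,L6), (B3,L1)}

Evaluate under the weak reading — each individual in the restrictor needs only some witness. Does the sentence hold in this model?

False

"it" takes "a loaf" as antecedent — a donkey pronoun bound across the clause boundary.
Weak reading: every baker b with some shaped-loaf has at least one shaped-loaf l such that baked(b,l) ∧ sliced(b,l).
Per baker: B1:✓  B2:✓  B3:✓  B4:✗
B4 has no witness among its shaped-loaves.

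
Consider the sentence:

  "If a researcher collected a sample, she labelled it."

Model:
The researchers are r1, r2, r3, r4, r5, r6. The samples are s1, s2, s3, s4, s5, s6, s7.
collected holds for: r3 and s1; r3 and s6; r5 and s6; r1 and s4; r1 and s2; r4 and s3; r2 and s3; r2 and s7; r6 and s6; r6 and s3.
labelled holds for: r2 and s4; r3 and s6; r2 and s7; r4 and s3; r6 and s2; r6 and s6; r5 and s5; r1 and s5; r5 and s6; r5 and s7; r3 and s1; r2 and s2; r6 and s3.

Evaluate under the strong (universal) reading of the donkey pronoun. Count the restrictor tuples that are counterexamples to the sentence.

3

"it" takes "a sample" as antecedent — a donkey pronoun bound across the clause boundary.
Strong reading: for every (r,s) with collected(r,s), labelled(r,s).
Restrictor pairs: (r1,s2) ✗  (r1,s4) ✗  (r2,s3) ✗  (r2,s7) ✓  (r3,s1) ✓  (r3,s6) ✓  (r4,s3) ✓  (r5,s6) ✓  (r6,s3) ✓  (r6,s6) ✓
Counterexamples (restrictor pairs failing the scope): 3.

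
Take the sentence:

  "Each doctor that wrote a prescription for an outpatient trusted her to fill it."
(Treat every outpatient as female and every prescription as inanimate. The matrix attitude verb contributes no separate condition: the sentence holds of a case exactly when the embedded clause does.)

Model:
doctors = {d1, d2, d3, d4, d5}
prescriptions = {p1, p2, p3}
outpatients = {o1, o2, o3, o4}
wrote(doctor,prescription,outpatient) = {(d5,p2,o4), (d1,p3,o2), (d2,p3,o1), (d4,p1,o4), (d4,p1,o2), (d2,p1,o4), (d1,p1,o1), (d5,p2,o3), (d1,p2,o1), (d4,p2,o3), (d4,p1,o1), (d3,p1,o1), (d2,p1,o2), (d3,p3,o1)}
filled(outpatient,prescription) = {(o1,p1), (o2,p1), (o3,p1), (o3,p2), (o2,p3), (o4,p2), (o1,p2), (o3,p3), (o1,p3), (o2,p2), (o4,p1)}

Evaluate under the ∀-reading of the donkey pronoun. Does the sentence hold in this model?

"her" takes "an outpatient" as antecedent and "it" takes "a prescription"; both are donkey pronouns co-varying with the restrictor.
Strong reading: for every (d,p,o) with wrote(d,p,o), filled(o,p).
Restrictor triples: (d1,p1,o1)→filled(o1,p1) ✓  (d1,p2,o1)→filled(o1,p2) ✓  (d1,p3,o2)→filled(o2,p3) ✓  (d2,p1,o2)→filled(o2,p1) ✓  (d2,p1,o4)→filled(o4,p1) ✓  (d2,p3,o1)→filled(o1,p3) ✓  (d3,p1,o1)→filled(o1,p1) ✓  (d3,p3,o1)→filled(o1,p3) ✓  (d4,p1,o1)→filled(o1,p1) ✓  (d4,p1,o2)→filled(o2,p1) ✓  (d4,p1,o4)→filled(o4,p1) ✓  (d4,p2,o3)→filled(o3,p2) ✓  (d5,p2,o3)→filled(o3,p2) ✓  (d5,p2,o4)→filled(o4,p2) ✓
Every restrictor triple satisfies the scope.

True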